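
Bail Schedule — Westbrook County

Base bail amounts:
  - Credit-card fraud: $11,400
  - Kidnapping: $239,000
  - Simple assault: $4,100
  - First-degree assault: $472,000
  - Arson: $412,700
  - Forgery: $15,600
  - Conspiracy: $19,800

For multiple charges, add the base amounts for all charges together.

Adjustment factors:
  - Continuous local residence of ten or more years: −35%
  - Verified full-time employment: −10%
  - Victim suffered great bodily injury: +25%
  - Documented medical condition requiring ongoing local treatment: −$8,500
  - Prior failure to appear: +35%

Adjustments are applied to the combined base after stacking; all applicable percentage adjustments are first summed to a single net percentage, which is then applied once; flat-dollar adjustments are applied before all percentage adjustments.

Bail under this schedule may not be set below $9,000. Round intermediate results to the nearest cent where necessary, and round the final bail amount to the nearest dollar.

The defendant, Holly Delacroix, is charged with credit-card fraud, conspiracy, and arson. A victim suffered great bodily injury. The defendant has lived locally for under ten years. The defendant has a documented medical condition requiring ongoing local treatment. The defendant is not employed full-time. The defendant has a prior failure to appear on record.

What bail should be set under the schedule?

$696,640

Base amounts from the schedule: credit-card fraud $11,400; conspiracy $19,800; arson $412,700.
Stacking rule: sum of all bases. $11,400 + $19,800 + $412,700 = $443,900.
Documented medical condition requiring ongoing local treatment (−$8,500 flat): $443,900 − $8,500 = $435,400.
Net percentage adjustment: +25% +35% = +60%. $435,400 × 1.6 = $696,640.
$696,640 is at or above the $9,000 minimum.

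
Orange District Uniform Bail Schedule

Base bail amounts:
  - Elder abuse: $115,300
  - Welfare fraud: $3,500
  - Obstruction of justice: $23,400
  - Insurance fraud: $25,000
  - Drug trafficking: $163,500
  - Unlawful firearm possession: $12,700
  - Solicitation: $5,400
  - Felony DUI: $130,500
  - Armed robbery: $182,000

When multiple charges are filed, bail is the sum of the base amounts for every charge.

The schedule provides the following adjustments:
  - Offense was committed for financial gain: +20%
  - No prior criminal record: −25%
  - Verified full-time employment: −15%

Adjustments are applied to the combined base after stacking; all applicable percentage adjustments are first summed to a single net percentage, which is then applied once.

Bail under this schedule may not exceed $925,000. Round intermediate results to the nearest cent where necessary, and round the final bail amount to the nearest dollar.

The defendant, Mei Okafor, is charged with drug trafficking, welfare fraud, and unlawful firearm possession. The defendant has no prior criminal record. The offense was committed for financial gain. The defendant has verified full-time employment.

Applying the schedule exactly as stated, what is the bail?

$143,760

Base amounts from the schedule: drug trafficking $163,500; welfare fraud $3,500; unlawful firearm possession $12,700.
Stacking rule: sum of all bases. $163,500 + $3,500 + $12,700 = $179,700.
Net percentage adjustment: +20% −25% −15% = −20%. $179,700 × 0.8 = $143,760.
$143,760 is within the $925,000 maximum.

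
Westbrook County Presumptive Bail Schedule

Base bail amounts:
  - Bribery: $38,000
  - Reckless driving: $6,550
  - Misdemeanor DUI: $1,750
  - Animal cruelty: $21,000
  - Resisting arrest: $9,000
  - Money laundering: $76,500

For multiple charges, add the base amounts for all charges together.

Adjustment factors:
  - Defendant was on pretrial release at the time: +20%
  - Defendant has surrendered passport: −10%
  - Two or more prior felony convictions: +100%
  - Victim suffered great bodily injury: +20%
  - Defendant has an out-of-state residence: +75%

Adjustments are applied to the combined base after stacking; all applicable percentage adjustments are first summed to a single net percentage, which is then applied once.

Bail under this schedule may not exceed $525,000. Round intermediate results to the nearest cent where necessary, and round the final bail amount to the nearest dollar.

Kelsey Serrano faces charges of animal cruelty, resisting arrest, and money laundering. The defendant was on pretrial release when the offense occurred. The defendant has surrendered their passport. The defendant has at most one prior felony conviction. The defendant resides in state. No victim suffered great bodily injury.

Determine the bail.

Base amounts from the schedule: animal cruelty $21,000; resisting arrest $9,000; money laundering $76,500.
Stacking rule: sum of all bases. $21,000 + $9,000 + $76,500 = $106,500.
Net percentage adjustment: +20% −10% = +10%. $106,500 × 1.1 = $117,150.
$117,150 is within the $525,000 maximum.

$117,150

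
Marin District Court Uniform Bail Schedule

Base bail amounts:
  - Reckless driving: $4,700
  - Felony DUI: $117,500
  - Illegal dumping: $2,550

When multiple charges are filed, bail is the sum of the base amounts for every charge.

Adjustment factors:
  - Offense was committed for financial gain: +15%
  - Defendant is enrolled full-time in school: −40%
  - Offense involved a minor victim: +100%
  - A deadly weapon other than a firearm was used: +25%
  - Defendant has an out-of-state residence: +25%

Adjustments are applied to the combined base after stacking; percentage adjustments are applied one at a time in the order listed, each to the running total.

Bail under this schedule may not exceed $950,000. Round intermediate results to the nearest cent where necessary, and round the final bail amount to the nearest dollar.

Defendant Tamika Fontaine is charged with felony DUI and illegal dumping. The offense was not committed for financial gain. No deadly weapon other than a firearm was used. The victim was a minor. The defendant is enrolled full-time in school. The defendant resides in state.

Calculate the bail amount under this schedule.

Base amounts from the schedule: felony DUI $117,500; illegal dumping $2,550.
Stacking rule: sum of all bases. $117,500 + $2,550 = $120,050.
Defendant is enrolled full-time in school (−40%): $120,050 × 0.6 = $72,030.
Offense involved a minor victim (+100%): $72,030 × 2 = $144,060.
$144,060 is within the $950,000 maximum.

$144,060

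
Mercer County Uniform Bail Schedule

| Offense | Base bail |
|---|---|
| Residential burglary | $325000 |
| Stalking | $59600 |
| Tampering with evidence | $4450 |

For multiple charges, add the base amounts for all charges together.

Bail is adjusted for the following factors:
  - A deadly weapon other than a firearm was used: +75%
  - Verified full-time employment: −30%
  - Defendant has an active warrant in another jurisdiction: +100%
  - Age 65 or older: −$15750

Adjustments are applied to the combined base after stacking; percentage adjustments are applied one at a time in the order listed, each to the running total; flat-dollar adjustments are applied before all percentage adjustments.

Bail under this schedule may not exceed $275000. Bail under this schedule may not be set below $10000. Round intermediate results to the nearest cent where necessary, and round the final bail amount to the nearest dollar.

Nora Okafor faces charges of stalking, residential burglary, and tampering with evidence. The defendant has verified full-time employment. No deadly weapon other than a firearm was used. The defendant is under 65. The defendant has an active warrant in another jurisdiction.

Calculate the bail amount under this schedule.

Base amounts from the schedule: stalking $59600; residential burglary $325000; tampering with evidence $4450.
Stacking rule: sum of all bases. $59600 + $325000 + $4450 = $389050.
Verified full-time employment (−30%): $389050 × 0.7 = $272335.
Defendant has an active warrant in another jurisdiction (+100%): $272335 × 2 = $544670.
Result $544670 exceeds the maximum of $275000; bail is capped at $275000.
$275000 is at or above the $10000 minimum.

$275000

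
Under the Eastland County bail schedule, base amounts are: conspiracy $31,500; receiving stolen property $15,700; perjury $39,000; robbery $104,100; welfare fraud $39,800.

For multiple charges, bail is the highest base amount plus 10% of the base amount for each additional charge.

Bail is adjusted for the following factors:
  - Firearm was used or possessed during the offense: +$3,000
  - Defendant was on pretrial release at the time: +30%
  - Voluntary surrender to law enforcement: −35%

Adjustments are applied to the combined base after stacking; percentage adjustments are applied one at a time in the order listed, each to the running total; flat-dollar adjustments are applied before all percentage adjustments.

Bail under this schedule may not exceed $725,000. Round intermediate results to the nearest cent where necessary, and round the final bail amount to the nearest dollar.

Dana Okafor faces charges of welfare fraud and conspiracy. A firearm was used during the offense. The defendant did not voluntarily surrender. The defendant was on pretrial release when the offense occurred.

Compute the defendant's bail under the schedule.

Base amounts from the schedule: welfare fraud $39,800; conspiracy $31,500.
Stacking rule: highest base plus 10% of each additional charge. Highest is welfare fraud at $39,800. Additional: $31,500 × 10% = $3,150. Combined base = $39,800 + $3,150 = $42,950.
Firearm was used or possessed during the offense (+$3,000 flat): $42,950 + $3,000 = $45,950.
Defendant was on pretrial release at the time (+30%): $45,950 × 1.3 = $59,735.
$59,735 is within the $725,000 maximum.

$59,735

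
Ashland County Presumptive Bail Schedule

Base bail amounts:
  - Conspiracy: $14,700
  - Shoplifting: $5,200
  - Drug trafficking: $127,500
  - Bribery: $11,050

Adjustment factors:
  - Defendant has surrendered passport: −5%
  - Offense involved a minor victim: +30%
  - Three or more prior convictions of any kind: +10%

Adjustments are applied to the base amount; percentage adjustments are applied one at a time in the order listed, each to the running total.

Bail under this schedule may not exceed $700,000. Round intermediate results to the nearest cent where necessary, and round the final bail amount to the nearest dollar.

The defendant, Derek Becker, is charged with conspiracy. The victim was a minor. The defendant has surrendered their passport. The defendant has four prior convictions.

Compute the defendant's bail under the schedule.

$19,970

Base amounts from the schedule: conspiracy $14,700.
Single charge. Combined base = $14,700.
Defendant has surrendered passport (−5%): $14,700 × 0.95 = $13,965.
Offense involved a minor victim (+30%): $13,965 × 1.3 = $18,154.50.
Three or more prior convictions of any kind (+10%): $18,154.50 × 1.1 = $19,969.95.
$19,969.95 is within the $700,000 maximum.
Rounded to the nearest dollar: $19,970.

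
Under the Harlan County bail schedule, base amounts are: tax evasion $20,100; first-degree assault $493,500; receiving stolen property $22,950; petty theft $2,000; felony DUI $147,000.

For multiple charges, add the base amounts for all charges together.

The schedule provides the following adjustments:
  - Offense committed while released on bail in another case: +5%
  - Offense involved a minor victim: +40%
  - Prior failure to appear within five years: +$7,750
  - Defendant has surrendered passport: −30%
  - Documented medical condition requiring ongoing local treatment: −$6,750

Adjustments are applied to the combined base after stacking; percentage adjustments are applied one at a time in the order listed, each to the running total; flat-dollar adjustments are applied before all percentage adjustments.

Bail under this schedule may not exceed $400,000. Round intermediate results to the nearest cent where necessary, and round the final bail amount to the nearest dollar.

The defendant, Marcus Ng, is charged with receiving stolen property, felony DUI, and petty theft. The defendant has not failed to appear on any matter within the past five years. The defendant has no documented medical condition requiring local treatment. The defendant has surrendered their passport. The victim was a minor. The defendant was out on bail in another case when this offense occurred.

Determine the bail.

$176,937

Base amounts from the schedule: receiving stolen property $22,950; felony DUI $147,000; petty theft $2,000.
Stacking rule: sum of all bases. $22,950 + $147,000 + $2,000 = $171,950.
Offense committed while released on bail in another case (+5%): $171,950 × 1.05 = $180,547.50.
Offense involved a minor victim (+40%): $180,547.50 × 1.4 = $252,766.50.
Defendant has surrendered passport (−30%): $252,766.50 × 0.7 = $176,936.55.
$176,936.55 is within the $400,000 maximum.
Rounded to the nearest dollar: $176,937.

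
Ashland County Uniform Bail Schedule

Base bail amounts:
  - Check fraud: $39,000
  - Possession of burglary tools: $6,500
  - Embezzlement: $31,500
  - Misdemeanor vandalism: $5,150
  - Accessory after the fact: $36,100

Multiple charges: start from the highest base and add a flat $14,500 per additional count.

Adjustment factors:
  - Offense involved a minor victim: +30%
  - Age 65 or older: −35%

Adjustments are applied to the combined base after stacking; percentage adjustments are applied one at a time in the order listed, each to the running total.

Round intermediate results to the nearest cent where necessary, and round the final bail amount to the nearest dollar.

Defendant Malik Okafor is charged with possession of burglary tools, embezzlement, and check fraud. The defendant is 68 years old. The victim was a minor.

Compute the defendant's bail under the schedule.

Base amounts from the schedule: possession of burglary tools $6,500; embezzlement $31,500; check fraud $39,000.
Stacking rule: highest base plus $14,500 per additional charge. Highest is check fraud at $39,000; 2 additional charges → +$29,000. Combined base = $68,000.
Offense involved a minor victim (+30%): $68,000 × 1.3 = $88,400.
Age 65 or older (−35%): $88,400 × 0.65 = $57,460.

$57,460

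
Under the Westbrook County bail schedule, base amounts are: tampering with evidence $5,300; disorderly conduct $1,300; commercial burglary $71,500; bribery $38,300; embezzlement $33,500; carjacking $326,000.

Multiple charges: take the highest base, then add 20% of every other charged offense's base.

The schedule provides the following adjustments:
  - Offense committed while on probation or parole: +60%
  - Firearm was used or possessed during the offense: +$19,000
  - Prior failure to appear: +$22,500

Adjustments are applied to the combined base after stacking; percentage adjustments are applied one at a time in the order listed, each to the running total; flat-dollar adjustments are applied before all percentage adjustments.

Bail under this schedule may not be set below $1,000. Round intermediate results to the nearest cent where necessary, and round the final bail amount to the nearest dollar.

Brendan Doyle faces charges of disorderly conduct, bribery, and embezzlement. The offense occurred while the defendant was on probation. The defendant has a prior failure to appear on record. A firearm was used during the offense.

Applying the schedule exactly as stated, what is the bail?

Base amounts from the schedule: disorderly conduct $1,300; bribery $38,300; embezzlement $33,500.
Stacking rule: highest base plus 20% of each additional charge. Highest is bribery at $38,300. Additional: $1,300 × 20% = $260; $33,500 × 20% = $6,700. Combined base = $38,300 + $6,960 = $45,260.
Firearm was used or possessed during the offense (+$19,000 flat): $45,260 + $19,000 = $64,260.
Prior failure to appear (+$22,500 flat): $64,260 + $22,500 = $86,760.
Offense committed while on probation or parole (+60%): $86,760 × 1.6 = $138,816.
$138,816 is at or above the $1,000 minimum.

$138,816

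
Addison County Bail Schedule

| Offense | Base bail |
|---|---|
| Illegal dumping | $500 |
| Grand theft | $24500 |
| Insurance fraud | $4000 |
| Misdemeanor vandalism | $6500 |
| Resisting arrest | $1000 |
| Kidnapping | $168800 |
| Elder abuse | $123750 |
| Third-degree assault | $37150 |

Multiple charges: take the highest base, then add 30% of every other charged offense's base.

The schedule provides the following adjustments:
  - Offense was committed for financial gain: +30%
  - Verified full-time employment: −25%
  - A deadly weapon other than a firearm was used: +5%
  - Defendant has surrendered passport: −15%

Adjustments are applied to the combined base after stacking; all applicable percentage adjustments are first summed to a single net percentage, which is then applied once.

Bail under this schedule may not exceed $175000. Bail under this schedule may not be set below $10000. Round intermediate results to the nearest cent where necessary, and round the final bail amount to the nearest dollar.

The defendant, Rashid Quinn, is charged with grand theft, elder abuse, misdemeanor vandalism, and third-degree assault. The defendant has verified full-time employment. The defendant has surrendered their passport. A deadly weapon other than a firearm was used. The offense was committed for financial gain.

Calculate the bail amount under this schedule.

Base amounts from the schedule: grand theft $24500; elder abuse $123750; misdemeanor vandalism $6500; third-degree assault $37150.
Stacking rule: highest base plus 30% of each additional charge. Highest is elder abuse at $123750. Additional: $24500 × 30% = $7350; $6500 × 30% = $1950; $37150 × 30% = $11145. Combined base = $123750 + $20445 = $144195.
Net percentage adjustment: +30% −25% +5% −15% = −5%. $144195 × 0.95 = $136985.25.
$136985.25 is within the $175000 maximum.
$136985.25 is at or above the $10000 minimum.
Rounded to the nearest dollar: $136985.

$136985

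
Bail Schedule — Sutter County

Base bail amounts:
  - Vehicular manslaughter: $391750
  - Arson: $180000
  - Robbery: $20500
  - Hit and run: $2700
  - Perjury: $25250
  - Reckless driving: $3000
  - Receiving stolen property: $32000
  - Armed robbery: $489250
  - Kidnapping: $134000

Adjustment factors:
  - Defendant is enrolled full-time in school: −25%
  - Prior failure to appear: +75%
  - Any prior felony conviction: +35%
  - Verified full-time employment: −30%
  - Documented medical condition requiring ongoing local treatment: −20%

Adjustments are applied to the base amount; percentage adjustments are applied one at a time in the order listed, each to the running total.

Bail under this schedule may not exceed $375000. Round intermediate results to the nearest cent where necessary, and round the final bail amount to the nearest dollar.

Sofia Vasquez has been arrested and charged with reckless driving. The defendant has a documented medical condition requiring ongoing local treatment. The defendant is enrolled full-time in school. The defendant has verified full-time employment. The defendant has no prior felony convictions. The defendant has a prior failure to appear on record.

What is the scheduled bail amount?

$2205

Base amounts from the schedule: reckless driving $3000.
Single charge. Combined base = $3000.
Defendant is enrolled full-time in school (−25%): $3000 × 0.75 = $2250.
Prior failure to appear (+75%): $2250 × 1.75 = $3937.50.
Verified full-time employment (−30%): $3937.50 × 0.7 = $2756.25.
Documented medical condition requiring ongoing local treatment (−20%): $2756.25 × 0.8 = $2205.
$2205 is within the $375000 maximum.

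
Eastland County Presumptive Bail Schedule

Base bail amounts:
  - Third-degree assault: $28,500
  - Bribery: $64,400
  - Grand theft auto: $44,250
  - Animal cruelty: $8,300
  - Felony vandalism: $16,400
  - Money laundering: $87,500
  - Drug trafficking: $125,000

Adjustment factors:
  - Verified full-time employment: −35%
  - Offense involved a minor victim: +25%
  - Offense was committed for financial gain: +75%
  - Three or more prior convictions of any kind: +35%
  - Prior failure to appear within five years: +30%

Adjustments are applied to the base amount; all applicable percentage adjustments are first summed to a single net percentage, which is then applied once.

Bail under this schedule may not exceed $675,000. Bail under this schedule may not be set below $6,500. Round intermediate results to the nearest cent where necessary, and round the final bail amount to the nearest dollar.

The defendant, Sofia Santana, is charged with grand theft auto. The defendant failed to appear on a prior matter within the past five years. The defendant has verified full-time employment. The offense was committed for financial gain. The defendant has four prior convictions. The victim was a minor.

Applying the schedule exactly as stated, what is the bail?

$101,775

Base amounts from the schedule: grand theft auto $44,250.
Single charge. Combined base = $44,250.
Net percentage adjustment: −35% +25% +75% +35% +30% = +130%. $44,250 × 2.3 = $101,775.
$101,775 is within the $675,000 maximum.
$101,775 is at or above the $6,500 minimum.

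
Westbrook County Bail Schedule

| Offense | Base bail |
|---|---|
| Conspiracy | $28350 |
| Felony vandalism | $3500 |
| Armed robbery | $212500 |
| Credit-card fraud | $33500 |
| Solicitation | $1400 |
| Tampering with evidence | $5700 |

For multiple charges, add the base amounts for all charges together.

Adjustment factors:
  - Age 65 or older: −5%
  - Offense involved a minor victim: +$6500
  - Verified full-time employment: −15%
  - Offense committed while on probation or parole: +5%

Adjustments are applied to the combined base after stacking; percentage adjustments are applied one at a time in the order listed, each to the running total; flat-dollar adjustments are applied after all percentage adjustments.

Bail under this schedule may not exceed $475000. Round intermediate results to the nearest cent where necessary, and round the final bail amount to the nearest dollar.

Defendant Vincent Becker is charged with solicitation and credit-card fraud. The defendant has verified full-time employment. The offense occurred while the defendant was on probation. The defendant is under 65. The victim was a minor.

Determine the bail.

$37648

Base amounts from the schedule: solicitation $1400; credit-card fraud $33500.
Stacking rule: sum of all bases. $1400 + $33500 = $34900.
Verified full-time employment (−15%): $34900 × 0.85 = $29665.
Offense committed while on probation or parole (+5%): $29665 × 1.05 = $31148.25.
Offense involved a minor victim (+$6500 flat): $31148.25 + $6500 = $37648.25.
$37648.25 is within the $475000 maximum.
Rounded to the nearest dollar: $37648.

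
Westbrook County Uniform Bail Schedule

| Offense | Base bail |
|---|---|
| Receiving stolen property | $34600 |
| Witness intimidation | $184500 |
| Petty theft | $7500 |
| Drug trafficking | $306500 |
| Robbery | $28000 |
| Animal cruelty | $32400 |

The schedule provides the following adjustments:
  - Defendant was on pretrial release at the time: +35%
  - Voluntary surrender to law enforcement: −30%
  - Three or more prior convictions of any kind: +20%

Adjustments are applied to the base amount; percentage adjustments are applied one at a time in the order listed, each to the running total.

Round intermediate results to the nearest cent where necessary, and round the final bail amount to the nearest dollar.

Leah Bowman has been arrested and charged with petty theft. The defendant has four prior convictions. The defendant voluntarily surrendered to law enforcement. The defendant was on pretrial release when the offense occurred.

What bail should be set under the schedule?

$8505

Base amounts from the schedule: petty theft $7500.
Single charge. Combined base = $7500.
Defendant was on pretrial release at the time (+35%): $7500 × 1.35 = $10125.
Voluntary surrender to law enforcement (−30%): $10125 × 0.7 = $7087.50.
Three or more prior convictions of any kind (+20%): $7087.50 × 1.2 = $8505.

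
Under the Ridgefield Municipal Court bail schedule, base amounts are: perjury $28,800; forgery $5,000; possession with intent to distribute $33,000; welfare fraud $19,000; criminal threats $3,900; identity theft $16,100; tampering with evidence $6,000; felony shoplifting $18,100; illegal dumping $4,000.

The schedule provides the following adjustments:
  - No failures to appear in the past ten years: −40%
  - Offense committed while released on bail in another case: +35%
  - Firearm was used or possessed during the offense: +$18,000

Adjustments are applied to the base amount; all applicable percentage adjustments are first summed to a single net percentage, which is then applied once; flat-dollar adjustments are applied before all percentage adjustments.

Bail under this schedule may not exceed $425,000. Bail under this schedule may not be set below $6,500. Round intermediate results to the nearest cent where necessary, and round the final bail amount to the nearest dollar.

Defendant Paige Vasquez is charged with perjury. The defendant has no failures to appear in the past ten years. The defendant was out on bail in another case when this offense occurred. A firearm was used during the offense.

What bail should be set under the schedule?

$44,460

Base amounts from the schedule: perjury $28,800.
Single charge. Combined base = $28,800.
Firearm was used or possessed during the offense (+$18,000 flat): $28,800 + $18,000 = $46,800.
Net percentage adjustment: −40% +35% = −5%. $46,800 × 0.95 = $44,460.
$44,460 is within the $425,000 maximum.
$44,460 is at or above the $6,500 minimum.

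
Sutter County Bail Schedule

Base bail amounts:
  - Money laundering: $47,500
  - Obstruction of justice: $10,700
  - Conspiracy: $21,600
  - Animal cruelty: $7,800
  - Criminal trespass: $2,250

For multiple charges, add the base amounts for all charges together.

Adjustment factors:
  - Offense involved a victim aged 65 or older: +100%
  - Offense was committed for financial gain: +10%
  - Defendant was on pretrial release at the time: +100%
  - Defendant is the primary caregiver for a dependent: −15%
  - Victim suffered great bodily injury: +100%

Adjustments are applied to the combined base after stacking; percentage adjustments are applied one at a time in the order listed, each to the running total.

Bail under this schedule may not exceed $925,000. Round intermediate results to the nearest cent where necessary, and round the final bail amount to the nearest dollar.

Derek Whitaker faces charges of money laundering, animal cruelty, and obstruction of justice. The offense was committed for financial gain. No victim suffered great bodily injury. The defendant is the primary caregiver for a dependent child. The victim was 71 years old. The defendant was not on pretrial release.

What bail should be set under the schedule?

Base amounts from the schedule: money laundering $47,500; animal cruelty $7,800; obstruction of justice $10,700.
Stacking rule: sum of all bases. $47,500 + $7,800 + $10,700 = $66,000.
Offense involved a victim aged 65 or older (+100%): $66,000 × 2 = $132,000.
Offense was committed for financial gain (+10%): $132,000 × 1.1 = $145,200.
Defendant is the primary caregiver for a dependent (−15%): $145,200 × 0.85 = $123,420.
$123,420 is within the $925,000 maximum.

$123,420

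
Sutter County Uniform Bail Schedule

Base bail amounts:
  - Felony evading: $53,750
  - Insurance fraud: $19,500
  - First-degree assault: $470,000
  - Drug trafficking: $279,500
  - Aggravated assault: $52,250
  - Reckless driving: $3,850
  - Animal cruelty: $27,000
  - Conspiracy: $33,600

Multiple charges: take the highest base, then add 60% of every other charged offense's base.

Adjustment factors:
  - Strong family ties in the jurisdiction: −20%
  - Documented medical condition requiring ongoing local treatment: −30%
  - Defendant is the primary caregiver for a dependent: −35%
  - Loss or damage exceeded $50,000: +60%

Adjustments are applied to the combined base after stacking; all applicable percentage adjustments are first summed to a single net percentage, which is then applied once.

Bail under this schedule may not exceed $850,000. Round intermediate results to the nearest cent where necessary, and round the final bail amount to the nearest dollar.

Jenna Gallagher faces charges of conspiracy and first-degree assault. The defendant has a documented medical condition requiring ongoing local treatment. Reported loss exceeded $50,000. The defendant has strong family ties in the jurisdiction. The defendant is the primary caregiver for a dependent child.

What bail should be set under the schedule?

$367,620

Base amounts from the schedule: conspiracy $33,600; first-degree assault $470,000.
Stacking rule: highest base plus 60% of each additional charge. Highest is first-degree assault at $470,000. Additional: $33,600 × 60% = $20,160. Combined base = $470,000 + $20,160 = $490,160.
Net percentage adjustment: −20% −30% −35% +60% = −25%. $490,160 × 0.75 = $367,620.
$367,620 is within the $850,000 maximum.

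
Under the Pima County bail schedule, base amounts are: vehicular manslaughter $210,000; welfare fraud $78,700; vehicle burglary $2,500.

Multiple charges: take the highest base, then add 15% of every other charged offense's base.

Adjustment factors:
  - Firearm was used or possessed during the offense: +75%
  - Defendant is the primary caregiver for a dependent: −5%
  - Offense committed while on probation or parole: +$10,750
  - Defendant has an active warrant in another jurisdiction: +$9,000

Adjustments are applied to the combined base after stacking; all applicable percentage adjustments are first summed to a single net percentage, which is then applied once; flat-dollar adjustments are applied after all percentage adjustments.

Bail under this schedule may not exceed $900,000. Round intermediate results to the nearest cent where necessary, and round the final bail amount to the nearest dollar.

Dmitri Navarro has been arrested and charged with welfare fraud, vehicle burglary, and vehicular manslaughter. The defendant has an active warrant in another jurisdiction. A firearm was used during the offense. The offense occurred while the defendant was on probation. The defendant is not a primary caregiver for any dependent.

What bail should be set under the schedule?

$408,565

Base amounts from the schedule: welfare fraud $78,700; vehicle burglary $2,500; vehicular manslaughter $210,000.
Stacking rule: highest base plus 15% of each additional charge. Highest is vehicular manslaughter at $210,000. Additional: $78,700 × 15% = $11,805; $2,500 × 15% = $375. Combined base = $210,000 + $12,180 = $222,180.
Firearm was used or possessed during the offense (+75%): $222,180 × 1.75 = $388,815.
Offense committed while on probation or parole (+$10,750 flat): $388,815 + $10,750 = $399,565.
Defendant has an active warrant in another jurisdiction (+$9,000 flat): $399,565 + $9,000 = $408,565.
$408,565 is within the $900,000 maximum.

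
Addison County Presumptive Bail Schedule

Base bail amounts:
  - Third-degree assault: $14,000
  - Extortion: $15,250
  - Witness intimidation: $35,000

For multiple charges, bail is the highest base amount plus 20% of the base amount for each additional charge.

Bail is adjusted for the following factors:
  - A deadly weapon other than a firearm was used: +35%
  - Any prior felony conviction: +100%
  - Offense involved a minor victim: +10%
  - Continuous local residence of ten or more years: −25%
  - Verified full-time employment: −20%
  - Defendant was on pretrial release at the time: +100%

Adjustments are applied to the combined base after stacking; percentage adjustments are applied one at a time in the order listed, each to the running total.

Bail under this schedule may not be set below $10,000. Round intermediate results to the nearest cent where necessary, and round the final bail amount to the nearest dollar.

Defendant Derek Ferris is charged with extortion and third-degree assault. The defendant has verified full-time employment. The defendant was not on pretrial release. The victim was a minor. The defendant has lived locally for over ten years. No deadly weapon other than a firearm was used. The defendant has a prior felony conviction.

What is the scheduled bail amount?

Base amounts from the schedule: extortion $15,250; third-degree assault $14,000.
Stacking rule: highest base plus 20% of each additional charge. Highest is extortion at $15,250. Additional: $14,000 × 20% = $2,800. Combined base = $15,250 + $2,800 = $18,050.
Any prior felony conviction (+100%): $18,050 × 2 = $36,100.
Offense involved a minor victim (+10%): $36,100 × 1.1 = $39,710.
Continuous local residence of ten or more years (−25%): $39,710 × 0.75 = $29,782.50.
Verified full-time employment (−20%): $29,782.50 × 0.8 = $23,826.
$23,826 is at or above the $10,000 minimum.

$23,826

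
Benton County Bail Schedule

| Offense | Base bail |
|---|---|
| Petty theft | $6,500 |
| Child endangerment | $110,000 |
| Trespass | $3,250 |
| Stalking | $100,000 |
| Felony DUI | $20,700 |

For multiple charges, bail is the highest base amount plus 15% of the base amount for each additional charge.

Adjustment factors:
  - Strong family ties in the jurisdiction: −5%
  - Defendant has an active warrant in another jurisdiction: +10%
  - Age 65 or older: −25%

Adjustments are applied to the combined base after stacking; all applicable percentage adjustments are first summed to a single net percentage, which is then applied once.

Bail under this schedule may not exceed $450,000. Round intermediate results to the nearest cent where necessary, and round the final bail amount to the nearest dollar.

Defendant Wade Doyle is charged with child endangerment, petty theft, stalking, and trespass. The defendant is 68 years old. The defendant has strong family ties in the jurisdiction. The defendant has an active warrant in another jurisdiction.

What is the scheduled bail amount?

$101,170

Base amounts from the schedule: child endangerment $110,000; petty theft $6,500; stalking $100,000; trespass $3,250.
Stacking rule: highest base plus 15% of each additional charge. Highest is child endangerment at $110,000. Additional: $6,500 × 15% = $975; $100,000 × 15% = $15,000; $3,250 × 15% = $487.50. Combined base = $110,000 + $16,462.50 = $126,462.50.
Net percentage adjustment: −5% +10% −25% = −20%. $126,462.50 × 0.8 = $101,170.
$101,170 is within the $450,000 maximum.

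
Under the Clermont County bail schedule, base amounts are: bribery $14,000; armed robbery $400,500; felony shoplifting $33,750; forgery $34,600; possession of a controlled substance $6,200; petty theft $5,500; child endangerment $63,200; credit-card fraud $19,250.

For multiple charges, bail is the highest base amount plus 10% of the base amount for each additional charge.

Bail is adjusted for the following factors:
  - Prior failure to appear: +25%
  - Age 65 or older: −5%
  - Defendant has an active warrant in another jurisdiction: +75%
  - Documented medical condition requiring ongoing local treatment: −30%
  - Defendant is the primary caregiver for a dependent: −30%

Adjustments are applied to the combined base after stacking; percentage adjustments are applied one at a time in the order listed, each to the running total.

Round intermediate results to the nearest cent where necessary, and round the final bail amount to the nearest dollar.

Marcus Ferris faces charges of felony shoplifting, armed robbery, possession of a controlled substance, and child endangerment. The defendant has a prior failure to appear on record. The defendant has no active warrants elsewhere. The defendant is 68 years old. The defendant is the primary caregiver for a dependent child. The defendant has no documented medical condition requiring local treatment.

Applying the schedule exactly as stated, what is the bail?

Base amounts from the schedule: felony shoplifting $33,750; armed robbery $400,500; possession of a controlled substance $6,200; child endangerment $63,200.
Stacking rule: highest base plus 10% of each additional charge. Highest is armed robbery at $400,500. Additional: $33,750 × 10% = $3,375; $6,200 × 10% = $620; $63,200 × 10% = $6,320. Combined base = $400,500 + $10,315 = $410,815.
Prior failure to appear (+25%): $410,815 × 1.25 = $513,518.75.
Age 65 or older (−5%): $513,518.75 × 0.95 = $487,842.81.
Defendant is the primary caregiver for a dependent (−30%): $487,842.81 × 0.7 = $341,489.97.
Rounded to the nearest dollar: $341,490.

$341,490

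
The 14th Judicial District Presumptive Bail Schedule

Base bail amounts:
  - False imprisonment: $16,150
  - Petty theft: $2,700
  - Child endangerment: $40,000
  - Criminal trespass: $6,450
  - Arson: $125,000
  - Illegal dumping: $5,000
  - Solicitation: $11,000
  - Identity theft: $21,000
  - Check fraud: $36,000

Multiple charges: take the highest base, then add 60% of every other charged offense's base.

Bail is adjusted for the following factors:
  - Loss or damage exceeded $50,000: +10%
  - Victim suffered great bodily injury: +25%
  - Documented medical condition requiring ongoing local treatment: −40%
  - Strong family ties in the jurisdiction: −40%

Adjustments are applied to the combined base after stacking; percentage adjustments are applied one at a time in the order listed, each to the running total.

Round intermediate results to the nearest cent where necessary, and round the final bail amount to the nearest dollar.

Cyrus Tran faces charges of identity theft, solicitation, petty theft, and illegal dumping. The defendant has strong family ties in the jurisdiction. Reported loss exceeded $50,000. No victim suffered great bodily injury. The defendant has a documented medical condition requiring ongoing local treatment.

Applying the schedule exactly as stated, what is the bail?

Base amounts from the schedule: identity theft $21,000; solicitation $11,000; petty theft $2,700; illegal dumping $5,000.
Stacking rule: highest base plus 60% of each additional charge. Highest is identity theft at $21,000. Additional: $11,000 × 60% = $6,600; $2,700 × 60% = $1,620; $5,000 × 60% = $3,000. Combined base = $21,000 + $11,220 = $32,220.
Loss or damage exceeded $50,000 (+10%): $32,220 × 1.1 = $35,442.
Documented medical condition requiring ongoing local treatment (−40%): $35,442 × 0.6 = $21,265.20.
Strong family ties in the jurisdiction (−40%): $21,265.20 × 0.6 = $12,759.12.
Rounded to the nearest dollar: $12,759.

$12,759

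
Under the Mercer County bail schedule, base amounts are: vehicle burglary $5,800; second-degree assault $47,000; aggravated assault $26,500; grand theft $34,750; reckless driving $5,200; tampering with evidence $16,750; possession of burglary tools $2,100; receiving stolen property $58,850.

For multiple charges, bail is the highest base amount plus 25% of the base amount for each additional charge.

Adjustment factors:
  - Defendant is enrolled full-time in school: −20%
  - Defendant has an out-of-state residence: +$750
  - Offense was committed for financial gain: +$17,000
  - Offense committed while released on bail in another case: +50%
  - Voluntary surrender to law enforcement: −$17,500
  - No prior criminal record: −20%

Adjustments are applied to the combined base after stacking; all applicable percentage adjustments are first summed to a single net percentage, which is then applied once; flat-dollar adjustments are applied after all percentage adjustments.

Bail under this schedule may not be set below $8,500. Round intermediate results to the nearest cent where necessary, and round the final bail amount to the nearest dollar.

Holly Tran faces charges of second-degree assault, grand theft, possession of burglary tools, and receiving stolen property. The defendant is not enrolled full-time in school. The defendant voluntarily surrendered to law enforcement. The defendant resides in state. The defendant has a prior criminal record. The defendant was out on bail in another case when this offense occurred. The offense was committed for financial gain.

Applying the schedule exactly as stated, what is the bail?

$119,219

Base amounts from the schedule: second-degree assault $47,000; grand theft $34,750; possession of burglary tools $2,100; receiving stolen property $58,850.
Stacking rule: highest base plus 25% of each additional charge. Highest is receiving stolen property at $58,850. Additional: $47,000 × 25% = $11,750; $34,750 × 25% = $8,687.50; $2,100 × 25% = $525. Combined base = $58,850 + $20,962.50 = $79,812.50.
Offense committed while released on bail in another case (+50%): $79,812.50 × 1.5 = $119,718.75.
Offense was committed for financial gain (+$17,000 flat): $119,718.75 + $17,000 = $136,718.75.
Voluntary surrender to law enforcement (−$17,500 flat): $136,718.75 − $17,500 = $119,218.75.
$119,218.75 is at or above the $8,500 minimum.
Rounded to the nearest dollar: $119,219.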